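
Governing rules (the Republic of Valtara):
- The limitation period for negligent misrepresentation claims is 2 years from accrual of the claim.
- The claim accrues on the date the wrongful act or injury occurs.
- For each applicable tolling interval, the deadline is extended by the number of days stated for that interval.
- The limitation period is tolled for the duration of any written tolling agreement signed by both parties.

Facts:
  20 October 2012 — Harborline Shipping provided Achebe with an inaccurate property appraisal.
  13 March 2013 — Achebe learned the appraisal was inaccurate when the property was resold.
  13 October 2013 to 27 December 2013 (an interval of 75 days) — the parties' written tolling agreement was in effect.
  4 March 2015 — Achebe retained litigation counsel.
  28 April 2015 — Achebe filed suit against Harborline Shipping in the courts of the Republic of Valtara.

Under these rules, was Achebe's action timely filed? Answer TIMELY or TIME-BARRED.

TIME-BARRED

Accrual is governed by the date of the act, so the period began to run on 20 October 2012; the later discovery on 13 March 2013 is irrelevant under the stated rule.
2 years from 20 October 2012 is 20 October 2014.
The period was tolled for 75 days by the written tolling agreement (13 October 2013 to 27 December 2013), pushing the deadline to 3 January 2015.
None of the other events listed affects the running of the period under the stated rules.
Filing on 28 April 2015 missed the 3 January 2015 deadline — the action is time-barred.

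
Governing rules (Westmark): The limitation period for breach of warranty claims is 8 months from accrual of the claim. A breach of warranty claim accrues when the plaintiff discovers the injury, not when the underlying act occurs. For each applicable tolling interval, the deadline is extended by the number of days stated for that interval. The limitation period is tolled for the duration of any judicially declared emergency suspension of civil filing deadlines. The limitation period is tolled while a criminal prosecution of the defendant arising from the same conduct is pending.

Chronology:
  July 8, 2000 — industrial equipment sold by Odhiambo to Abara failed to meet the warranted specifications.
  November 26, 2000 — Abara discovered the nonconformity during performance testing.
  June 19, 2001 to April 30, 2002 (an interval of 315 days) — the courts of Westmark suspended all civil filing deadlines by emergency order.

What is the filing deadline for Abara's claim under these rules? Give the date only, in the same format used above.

Under the discovery rule, the claim accrued on November 26, 2000, when Abara discovered the injury — not on the July 8, 2000 date of the underlying act.
The untolled deadline — 8 months after November 26, 2000 — is July 26, 2001.
The period was tolled for 315 days by the emergency suspension of filing deadlines (June 19, 2001 to April 30, 2002), pushing the deadline to June 6, 2002.

June 6, 2002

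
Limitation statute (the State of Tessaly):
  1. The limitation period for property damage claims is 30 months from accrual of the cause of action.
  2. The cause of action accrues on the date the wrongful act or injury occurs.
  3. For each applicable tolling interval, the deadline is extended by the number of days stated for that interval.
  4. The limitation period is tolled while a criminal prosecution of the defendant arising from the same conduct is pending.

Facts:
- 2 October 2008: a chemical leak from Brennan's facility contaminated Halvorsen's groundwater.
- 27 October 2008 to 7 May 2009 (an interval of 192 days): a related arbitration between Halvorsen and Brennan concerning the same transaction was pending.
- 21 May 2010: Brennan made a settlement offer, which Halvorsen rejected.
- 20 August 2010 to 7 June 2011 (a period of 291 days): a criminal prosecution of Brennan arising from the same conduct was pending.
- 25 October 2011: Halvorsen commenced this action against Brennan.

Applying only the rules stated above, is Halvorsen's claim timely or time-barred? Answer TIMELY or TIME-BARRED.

TIMELY

The cause of action accrued on 2 October 2008, the date of the act.
30 months from 2 October 2008 is 2 April 2011.
Because the pending criminal prosecution ran from 20 August 2010 to 7 June 2011, the deadline is extended by 291 days to 18 January 2012.
Although a pending arbitration ran from 27 October 2008 to 7 May 2009, the stated rules do not make that a tolling event, so it is disregarded.
Nothing else in the chronology tolls or restarts the period.
The 25 October 2011 filing precedes the 18 January 2012 deadline; the claim is timely.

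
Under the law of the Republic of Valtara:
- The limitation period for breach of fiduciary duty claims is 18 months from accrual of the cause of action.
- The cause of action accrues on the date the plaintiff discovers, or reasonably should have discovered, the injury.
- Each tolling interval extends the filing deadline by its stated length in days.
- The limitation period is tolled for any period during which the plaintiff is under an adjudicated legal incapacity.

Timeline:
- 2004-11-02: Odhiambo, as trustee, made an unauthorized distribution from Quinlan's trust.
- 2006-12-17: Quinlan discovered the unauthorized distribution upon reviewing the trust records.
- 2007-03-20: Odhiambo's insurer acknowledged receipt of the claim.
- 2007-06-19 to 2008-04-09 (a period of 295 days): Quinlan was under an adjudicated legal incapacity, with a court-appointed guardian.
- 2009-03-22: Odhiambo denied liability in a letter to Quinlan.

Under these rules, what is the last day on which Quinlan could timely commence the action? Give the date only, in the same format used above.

2009-04-08

Under the discovery rule, the claim accrued on 2006-12-17, when Quinlan discovered the injury — not on the 2004-11-02 date of the underlying act.
The untolled deadline — 18 months after 2006-12-17 — is 2008-06-17.
Because the plaintiff's legal incapacity ran from 2007-06-19 to 2008-04-09, the deadline is extended by 295 days to 2009-04-08.
Nothing else in the chronology tolls or restarts the period.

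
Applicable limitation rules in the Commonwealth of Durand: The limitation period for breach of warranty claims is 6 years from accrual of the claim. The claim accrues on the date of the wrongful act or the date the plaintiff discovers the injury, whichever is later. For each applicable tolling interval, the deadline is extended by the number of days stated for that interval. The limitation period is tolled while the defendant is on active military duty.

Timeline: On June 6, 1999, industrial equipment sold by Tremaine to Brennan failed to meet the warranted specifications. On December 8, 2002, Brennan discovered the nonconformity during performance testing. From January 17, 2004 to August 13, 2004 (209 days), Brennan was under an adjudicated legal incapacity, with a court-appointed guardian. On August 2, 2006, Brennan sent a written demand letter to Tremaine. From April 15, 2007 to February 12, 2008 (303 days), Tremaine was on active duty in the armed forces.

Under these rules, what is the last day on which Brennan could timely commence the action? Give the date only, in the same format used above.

October 7, 2009

Because discovery on December 8, 2002 post-dates the June 6, 1999 act, accrual under the later-of rule falls on December 8, 2002.
6 years from December 8, 2002 is December 8, 2008.
Because the defendant's active military service ran from April 15, 2007 to February 12, 2008, the deadline is extended by 303 days to October 7, 2009.
The plaintiff's legal incapacity from January 17, 2004 to August 13, 2004 does not toll the period, because no stated rule makes the plaintiff's incapacity a tolling event.
None of the other events listed affects the running of the period under the stated rules.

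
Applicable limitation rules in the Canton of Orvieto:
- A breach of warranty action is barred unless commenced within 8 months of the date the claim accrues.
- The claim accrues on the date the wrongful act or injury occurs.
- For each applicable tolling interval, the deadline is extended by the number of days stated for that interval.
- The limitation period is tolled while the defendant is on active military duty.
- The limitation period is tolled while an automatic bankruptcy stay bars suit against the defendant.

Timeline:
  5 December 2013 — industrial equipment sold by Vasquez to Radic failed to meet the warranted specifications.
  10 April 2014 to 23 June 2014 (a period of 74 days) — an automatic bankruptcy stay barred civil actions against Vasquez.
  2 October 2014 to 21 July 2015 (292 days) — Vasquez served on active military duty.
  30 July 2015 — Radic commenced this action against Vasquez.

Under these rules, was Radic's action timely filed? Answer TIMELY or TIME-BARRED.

The claim accrued on 5 December 2013, when the wrongful act occurred.
Adding the 8 months base period to 5 December 2013 gives a deadline of 5 August 2014, before any tolling.
The period was tolled for 74 days by the automatic bankruptcy stay (10 April 2014 to 23 June 2014), pushing the deadline to 18 October 2014.
Because the defendant's active military service ran from 2 October 2014 to 21 July 2015, the deadline is extended by 292 days to 6 August 2015.
Filing on 30 July 2015 beat the 6 August 2015 deadline — the action is timely.

TIMELY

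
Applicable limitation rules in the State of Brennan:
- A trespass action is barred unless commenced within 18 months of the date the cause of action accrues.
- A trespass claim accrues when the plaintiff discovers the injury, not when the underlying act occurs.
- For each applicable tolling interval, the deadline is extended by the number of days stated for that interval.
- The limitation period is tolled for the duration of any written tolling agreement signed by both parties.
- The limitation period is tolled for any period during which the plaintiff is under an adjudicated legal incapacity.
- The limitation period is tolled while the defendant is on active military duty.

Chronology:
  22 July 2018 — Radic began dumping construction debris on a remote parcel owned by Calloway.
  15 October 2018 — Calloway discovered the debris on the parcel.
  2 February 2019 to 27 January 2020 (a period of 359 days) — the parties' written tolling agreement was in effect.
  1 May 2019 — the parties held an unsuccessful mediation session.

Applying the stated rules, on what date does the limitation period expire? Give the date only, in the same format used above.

9 April 2021

The claim did not accrue until Calloway discovered the injury on 15 October 2018; the 22 July 2018 act date does not start the clock under the stated rule.
18 months from 15 October 2018 is 15 April 2020.
The written tolling agreement from 2 February 2019 to 27 January 2020 tolled the period for 359 days, extending the deadline to 9 April 2021.
None of the other events listed affects the running of the period under the stated rules.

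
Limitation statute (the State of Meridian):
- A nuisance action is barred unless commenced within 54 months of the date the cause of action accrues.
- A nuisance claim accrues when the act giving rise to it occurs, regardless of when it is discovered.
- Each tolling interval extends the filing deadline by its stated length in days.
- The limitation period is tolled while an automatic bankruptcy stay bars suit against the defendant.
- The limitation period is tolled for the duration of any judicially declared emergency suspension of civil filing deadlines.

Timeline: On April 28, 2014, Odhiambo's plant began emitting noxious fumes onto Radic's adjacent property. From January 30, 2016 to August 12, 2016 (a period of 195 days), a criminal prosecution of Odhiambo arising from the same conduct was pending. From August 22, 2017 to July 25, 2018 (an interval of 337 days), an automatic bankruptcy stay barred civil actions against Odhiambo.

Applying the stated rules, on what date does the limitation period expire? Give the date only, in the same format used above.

September 30, 2019

The claim accrued on April 28, 2014, when the wrongful act occurred.
The untolled deadline — 54 months after April 28, 2014 — is October 28, 2018.
The period was tolled for 337 days by the automatic bankruptcy stay (August 22, 2017 to July 25, 2018), pushing the deadline to September 30, 2019.
Although a criminal prosecution ran from January 30, 2016 to August 12, 2016, the stated rules do not make that a tolling event, so it is disregarded.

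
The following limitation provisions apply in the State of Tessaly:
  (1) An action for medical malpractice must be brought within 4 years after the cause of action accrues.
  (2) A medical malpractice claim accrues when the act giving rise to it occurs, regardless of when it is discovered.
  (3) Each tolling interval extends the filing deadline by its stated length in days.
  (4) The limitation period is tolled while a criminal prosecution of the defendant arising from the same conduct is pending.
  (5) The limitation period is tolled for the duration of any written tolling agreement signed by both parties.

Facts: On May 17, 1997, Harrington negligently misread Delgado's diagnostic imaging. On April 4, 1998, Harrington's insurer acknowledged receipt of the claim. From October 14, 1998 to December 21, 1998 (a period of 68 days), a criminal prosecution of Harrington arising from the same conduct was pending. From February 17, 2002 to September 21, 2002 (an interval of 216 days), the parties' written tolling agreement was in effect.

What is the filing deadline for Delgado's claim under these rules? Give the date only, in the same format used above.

July 24, 2001

The limitation period began to run on May 17, 1997.
The untolled deadline — 4 years after May 17, 1997 — is May 17, 2001.
The pending criminal prosecution from October 14, 1998 to December 21, 1998 tolled the period for 68 days, extending the deadline to July 24, 2001.
By the time the written tolling agreement began on February 17, 2002, the limitation period had already expired on July 24, 2001; that interval cannot revive it.
None of the other events listed affects the running of the period under the stated rules.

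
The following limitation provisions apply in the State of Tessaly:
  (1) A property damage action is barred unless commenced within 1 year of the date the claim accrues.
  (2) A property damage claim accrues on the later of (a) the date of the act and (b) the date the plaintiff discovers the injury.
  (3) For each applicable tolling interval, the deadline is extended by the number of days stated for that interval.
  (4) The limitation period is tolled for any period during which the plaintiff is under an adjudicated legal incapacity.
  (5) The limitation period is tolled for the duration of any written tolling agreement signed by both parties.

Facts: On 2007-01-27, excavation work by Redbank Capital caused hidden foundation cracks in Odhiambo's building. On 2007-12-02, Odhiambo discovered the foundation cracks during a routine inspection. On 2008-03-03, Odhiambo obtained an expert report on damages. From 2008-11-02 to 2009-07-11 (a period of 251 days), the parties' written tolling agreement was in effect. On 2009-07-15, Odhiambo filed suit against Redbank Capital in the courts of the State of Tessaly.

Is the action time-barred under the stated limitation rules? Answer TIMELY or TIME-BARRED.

The claim accrued on 2007-12-02 — the later of the 2007-01-27 act and the 2007-12-02 discovery.
1 year from 2007-12-02 is 2008-12-02.
The period was tolled for 251 days by the written tolling agreement (2008-11-02 to 2009-07-11), pushing the deadline to 2009-08-10.
Nothing else in the chronology tolls or restarts the period.
Odhiambo filed on 2009-07-15, before the 2009-08-10 deadline, so the action is timely.

TIMELY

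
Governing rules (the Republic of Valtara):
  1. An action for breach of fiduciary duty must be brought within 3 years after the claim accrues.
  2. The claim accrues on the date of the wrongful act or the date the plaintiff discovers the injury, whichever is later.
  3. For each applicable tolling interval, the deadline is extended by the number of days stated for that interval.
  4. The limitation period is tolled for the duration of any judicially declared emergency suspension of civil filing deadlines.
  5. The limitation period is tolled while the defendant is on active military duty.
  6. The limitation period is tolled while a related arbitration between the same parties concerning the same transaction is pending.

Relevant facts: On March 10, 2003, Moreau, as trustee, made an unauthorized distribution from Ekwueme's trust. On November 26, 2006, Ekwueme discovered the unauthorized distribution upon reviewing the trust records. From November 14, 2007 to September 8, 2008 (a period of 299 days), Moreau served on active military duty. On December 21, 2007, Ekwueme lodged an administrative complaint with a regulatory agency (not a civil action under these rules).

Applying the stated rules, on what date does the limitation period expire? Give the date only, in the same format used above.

Taking the later of the act (March 10, 2003) and discovery (November 26, 2006), the claim accrued on November 26, 2006.
3 years from November 26, 2006 is November 26, 2009.
The period was tolled for 299 days by the defendant's active military service (November 14, 2007 to September 8, 2008), pushing the deadline to September 21, 2010.
The other events in the timeline have no effect on the limitation period under the stated rules.

September 21, 2010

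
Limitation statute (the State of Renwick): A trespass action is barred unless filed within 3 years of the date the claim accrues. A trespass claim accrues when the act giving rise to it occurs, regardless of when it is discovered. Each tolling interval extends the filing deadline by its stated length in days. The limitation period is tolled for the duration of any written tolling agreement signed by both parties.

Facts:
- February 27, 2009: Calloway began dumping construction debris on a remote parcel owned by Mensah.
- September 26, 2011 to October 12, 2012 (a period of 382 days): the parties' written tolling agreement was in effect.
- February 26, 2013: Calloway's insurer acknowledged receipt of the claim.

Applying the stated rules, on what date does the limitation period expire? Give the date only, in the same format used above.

The claim accrued on February 27, 2009, when the wrongful act occurred.
Adding the 3 years base period to February 27, 2009 gives a deadline of February 27, 2012, before any tolling.
The written tolling agreement from September 26, 2011 to October 12, 2012 tolled the period for 382 days, extending the deadline to March 15, 2013.
Nothing else in the chronology tolls or restarts the period.

March 15, 2013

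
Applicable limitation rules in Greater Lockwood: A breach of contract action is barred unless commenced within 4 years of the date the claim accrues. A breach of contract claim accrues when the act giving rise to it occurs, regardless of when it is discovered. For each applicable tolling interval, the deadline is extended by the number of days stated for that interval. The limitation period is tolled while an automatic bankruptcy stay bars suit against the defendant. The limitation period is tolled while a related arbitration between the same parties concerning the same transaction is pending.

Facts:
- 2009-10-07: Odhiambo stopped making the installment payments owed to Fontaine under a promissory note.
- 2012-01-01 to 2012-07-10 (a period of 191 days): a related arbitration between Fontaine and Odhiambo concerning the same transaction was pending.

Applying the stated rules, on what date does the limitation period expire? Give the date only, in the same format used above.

2014-04-16

The claim accrued on 2009-10-07, when the wrongful act occurred.
Adding the 4 years base period to 2009-10-07 gives a deadline of 2013-10-07, before any tolling.
The pending related arbitration from 2012-01-01 to 2012-07-10 tolled the period for 191 days, extending the deadline to 2014-04-16.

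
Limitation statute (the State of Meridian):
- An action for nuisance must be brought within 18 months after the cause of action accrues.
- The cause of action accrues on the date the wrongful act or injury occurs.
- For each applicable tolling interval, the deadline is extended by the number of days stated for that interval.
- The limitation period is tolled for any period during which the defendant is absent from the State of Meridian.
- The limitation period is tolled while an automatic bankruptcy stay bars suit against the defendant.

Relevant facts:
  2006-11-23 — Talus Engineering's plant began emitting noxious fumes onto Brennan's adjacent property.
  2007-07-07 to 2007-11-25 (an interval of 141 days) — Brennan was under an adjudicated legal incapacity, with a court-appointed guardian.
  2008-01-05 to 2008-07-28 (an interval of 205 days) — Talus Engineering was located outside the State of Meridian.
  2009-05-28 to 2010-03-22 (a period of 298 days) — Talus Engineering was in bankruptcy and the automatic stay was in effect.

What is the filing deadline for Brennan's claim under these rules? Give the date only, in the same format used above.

2008-12-14

The claim accrued on 2006-11-23, when the wrongful act occurred.
The untolled deadline — 18 months after 2006-11-23 — is 2008-05-23.
Because the defendant's absence from the jurisdiction ran from 2008-01-05 to 2008-07-28, the deadline is extended by 205 days to 2008-12-14.
By the time the automatic bankruptcy stay began on 2009-05-28, the limitation period had already expired on 2008-12-14; that interval cannot revive it.
Although the plaintiff's incapacity ran from 2007-07-07 to 2007-11-25, the stated rules do not make that a tolling event, so it is disregarded.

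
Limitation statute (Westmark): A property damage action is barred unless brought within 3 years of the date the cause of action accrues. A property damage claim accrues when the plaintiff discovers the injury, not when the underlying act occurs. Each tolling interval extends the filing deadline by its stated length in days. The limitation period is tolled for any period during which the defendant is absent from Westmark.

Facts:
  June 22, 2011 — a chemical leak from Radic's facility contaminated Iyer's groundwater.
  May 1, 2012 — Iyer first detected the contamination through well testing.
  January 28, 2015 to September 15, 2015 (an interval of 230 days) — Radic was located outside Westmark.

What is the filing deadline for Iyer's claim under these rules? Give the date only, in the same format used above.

December 17, 2015

Accrual is tied to discovery, so the period began on May 1, 2012 rather than on June 22, 2011 when the act occurred.
Adding the 3 years base period to May 1, 2012 gives a deadline of May 1, 2015, before any tolling.
Because the defendant's absence from the jurisdiction ran from January 28, 2015 to September 15, 2015, the deadline is extended by 230 days to December 17, 2015.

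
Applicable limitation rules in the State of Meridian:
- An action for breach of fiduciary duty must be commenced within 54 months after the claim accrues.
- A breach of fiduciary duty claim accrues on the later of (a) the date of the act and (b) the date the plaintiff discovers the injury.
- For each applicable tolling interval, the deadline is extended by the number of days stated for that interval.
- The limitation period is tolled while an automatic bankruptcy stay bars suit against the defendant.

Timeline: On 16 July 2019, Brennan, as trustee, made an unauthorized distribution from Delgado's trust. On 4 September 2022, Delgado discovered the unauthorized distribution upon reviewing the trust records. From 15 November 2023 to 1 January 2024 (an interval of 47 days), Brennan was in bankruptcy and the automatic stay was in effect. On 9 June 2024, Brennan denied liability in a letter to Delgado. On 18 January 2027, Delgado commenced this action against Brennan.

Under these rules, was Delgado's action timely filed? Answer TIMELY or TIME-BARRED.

TIMELY

Because discovery on 4 September 2022 post-dates the 16 July 2019 act, accrual under the later-of rule falls on 4 September 2022.
The untolled deadline — 54 months after 4 September 2022 — is 4 March 2027.
The automatic bankruptcy stay from 15 November 2023 to 1 January 2024 tolled the period for 47 days, extending the deadline to 20 April 2027.
Nothing else in the chronology tolls or restarts the period.
Filing on 18 January 2027 beat the 20 April 2027 deadline — the action is timely.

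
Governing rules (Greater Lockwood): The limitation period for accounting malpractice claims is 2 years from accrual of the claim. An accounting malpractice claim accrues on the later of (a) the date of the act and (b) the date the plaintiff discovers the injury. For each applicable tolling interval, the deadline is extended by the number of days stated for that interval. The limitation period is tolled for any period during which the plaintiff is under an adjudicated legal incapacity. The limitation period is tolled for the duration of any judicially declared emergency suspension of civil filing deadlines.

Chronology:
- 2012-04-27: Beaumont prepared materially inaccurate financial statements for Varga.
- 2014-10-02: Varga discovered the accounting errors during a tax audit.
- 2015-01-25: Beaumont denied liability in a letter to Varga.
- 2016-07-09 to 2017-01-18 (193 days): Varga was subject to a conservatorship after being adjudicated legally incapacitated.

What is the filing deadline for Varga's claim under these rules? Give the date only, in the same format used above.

Because discovery on 2014-10-02 post-dates the 2012-04-27 act, accrual under the later-of rule falls on 2014-10-02.
The untolled deadline — 2 years after 2014-10-02 — is 2016-10-02.
Because the plaintiff's legal incapacity ran from 2016-07-09 to 2017-01-18, the deadline is extended by 193 days to 2017-04-13.
None of the other events listed affects the running of the period under the stated rules.

2017-04-13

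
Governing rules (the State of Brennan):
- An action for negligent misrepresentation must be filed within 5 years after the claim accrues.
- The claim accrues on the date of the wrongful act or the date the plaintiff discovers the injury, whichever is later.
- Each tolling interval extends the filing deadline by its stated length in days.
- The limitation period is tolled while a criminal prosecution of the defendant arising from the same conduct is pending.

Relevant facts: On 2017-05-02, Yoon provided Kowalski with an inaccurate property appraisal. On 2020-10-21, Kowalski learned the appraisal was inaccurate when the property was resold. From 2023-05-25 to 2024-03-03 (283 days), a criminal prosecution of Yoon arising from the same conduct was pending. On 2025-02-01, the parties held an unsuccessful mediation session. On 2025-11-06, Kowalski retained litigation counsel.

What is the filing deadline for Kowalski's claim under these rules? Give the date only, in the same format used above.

2026-07-31

Taking the later of the act (2017-05-02) and discovery (2020-10-21), the claim accrued on 2020-10-21.
Adding the 5 years base period to 2020-10-21 gives a deadline of 2025-10-21, before any tolling.
The pending criminal prosecution from 2023-05-25 to 2024-03-03 tolled the period for 283 days, extending the deadline to 2026-07-31.
None of the other events listed affects the running of the period under the stated rules.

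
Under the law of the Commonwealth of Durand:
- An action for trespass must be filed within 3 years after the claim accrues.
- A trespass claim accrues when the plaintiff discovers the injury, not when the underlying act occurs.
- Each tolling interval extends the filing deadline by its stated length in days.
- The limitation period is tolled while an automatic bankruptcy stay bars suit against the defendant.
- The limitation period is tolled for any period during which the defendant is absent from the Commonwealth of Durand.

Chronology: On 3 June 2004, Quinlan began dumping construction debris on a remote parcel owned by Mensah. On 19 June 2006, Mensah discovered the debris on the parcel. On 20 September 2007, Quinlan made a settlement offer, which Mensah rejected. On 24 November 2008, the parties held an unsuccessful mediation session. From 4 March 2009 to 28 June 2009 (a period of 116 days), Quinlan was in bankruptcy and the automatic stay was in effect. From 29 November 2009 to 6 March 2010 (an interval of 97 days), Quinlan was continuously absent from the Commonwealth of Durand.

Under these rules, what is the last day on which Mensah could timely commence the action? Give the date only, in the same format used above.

The claim did not accrue until Mensah discovered the injury on 19 June 2006; the 3 June 2004 act date does not start the clock under the stated rule.
3 years from 19 June 2006 is 19 June 2009.
The automatic bankruptcy stay from 4 March 2009 to 28 June 2009 tolled the period for 116 days, extending the deadline to 13 October 2009.
The defendant's absence from the jurisdiction from 29 November 2009 to 6 March 2010 began after the period had already run on 13 October 2009, so it has no tolling effect.
The other events in the timeline have no effect on the limitation period under the stated rules.

13 October 2009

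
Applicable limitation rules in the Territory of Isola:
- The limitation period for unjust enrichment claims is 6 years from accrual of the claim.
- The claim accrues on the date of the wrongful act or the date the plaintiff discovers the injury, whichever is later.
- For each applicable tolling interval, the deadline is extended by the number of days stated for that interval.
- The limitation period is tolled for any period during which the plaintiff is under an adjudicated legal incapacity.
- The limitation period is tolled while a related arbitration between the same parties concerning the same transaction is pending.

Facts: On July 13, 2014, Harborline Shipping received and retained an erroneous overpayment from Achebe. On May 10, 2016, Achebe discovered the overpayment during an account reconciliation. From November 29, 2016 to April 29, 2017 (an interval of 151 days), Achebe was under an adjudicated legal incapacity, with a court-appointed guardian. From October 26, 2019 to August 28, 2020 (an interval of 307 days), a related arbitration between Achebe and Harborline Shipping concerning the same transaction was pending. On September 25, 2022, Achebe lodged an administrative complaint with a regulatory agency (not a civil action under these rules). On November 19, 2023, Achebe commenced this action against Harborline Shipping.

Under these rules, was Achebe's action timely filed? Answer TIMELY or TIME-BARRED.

TIME-BARRED

Taking the later of the act (July 13, 2014) and discovery (May 10, 2016), the claim accrued on May 10, 2016.
6 years from May 10, 2016 is May 10, 2022.
The period was tolled for 151 days by the plaintiff's legal incapacity (November 29, 2016 to April 29, 2017), pushing the deadline to October 8, 2022.
The pending related arbitration from October 26, 2019 to August 28, 2020 tolled the period for 307 days, extending the deadline to August 11, 2023.
None of the other events listed affects the running of the period under the stated rules.
Filing on November 19, 2023 missed the August 11, 2023 deadline — the action is time-barred.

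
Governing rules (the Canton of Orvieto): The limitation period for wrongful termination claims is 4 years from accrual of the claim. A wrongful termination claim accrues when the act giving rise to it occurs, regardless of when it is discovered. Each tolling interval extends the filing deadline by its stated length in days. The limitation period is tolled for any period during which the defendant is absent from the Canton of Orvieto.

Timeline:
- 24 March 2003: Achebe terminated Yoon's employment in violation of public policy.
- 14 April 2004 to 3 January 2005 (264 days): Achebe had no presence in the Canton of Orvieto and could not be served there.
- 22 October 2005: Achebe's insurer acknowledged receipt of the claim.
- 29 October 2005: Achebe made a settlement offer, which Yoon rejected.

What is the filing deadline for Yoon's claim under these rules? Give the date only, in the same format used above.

13 December 2007

The limitation period began to run on 24 March 2003.
4 years from 24 March 2003 is 24 March 2007.
Because the defendant's absence from the jurisdiction ran from 14 April 2004 to 3 January 2005, the deadline is extended by 264 days to 13 December 2007.
Nothing else in the chronology tolls or restarts the period.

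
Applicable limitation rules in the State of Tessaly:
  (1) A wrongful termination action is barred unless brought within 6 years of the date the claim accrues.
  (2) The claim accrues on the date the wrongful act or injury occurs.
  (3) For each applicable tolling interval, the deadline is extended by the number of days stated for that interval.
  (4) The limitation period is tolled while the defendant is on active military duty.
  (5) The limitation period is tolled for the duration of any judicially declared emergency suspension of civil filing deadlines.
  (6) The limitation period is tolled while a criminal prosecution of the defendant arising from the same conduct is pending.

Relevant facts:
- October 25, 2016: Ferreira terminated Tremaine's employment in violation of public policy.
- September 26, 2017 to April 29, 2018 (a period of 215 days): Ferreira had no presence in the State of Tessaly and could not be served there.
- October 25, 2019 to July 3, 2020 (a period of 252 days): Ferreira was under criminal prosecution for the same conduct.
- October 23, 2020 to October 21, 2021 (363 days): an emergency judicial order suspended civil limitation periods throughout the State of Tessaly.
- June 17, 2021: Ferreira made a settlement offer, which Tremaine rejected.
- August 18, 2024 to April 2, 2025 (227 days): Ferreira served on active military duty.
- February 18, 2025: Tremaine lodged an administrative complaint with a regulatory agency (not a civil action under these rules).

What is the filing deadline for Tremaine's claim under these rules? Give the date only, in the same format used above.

July 1, 2024

The limitation period began to run on October 25, 2016.
Adding the 6 years base period to October 25, 2016 gives a deadline of October 25, 2022, before any tolling.
The pending criminal prosecution from October 25, 2019 to July 3, 2020 tolled the period for 252 days, extending the deadline to July 4, 2023.
The period was tolled for 363 days by the emergency suspension of filing deadlines (October 23, 2020 to October 21, 2021), pushing the deadline to July 1, 2024.
The defendant's active military service from August 18, 2024 to April 2, 2025 began after the period had already run on July 1, 2024, so it has no tolling effect.
No stated provision tolls the period for the defendant's absence, so the interval from September 26, 2017 to April 29, 2018 has no effect on the deadline.
Nothing else in the chronology tolls or restarts the period.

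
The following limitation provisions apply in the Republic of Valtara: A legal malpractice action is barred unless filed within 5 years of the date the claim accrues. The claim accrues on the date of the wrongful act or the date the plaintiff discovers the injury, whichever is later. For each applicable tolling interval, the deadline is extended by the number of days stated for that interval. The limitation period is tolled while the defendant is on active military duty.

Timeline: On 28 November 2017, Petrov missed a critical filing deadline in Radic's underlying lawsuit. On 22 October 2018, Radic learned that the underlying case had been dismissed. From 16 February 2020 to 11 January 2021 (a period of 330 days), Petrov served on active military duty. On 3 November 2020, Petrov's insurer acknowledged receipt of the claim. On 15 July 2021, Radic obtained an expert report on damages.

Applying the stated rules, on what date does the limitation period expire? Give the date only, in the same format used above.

16 September 2024

Taking the later of the act (28 November 2017) and discovery (22 October 2018), the claim accrued on 22 October 2018.
Adding the 5 years base period to 22 October 2018 gives a deadline of 22 October 2023, before any tolling.
Because the defendant's active military service ran from 16 February 2020 to 11 January 2021, the deadline is extended by 330 days to 16 September 2024.
Nothing else in the chronology tolls or restarts the period.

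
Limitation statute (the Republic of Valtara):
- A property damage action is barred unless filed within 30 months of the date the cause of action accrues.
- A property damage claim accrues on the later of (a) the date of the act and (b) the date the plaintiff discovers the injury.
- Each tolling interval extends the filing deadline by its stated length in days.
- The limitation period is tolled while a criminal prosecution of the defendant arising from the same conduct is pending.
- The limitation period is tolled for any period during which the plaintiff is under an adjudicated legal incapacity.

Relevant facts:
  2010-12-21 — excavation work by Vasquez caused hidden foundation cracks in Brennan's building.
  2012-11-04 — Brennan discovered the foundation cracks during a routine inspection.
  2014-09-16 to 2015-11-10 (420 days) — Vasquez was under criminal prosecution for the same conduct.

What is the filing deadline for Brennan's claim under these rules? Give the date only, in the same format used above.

Taking the later of the act (2010-12-21) and discovery (2012-11-04), the claim accrued on 2012-11-04.
30 months from 2012-11-04 is 2015-05-04.
The period was tolled for 420 days by the pending criminal prosecution (2014-09-16 to 2015-11-10), pushing the deadline to 2016-06-27.

2016-06-27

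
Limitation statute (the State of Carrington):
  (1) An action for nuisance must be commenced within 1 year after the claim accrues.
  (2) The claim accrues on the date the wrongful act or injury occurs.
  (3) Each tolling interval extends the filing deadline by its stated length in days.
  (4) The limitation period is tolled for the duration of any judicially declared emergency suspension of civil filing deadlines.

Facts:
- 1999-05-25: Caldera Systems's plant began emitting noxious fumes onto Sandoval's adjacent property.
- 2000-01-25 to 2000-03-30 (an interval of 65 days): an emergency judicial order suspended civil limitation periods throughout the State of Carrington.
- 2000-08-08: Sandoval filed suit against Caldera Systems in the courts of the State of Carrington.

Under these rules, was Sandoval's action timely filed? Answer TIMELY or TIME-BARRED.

The limitation period began to run on 1999-05-25.
1 year from 1999-05-25 is 2000-05-25.
The period was tolled for 65 days by the emergency suspension of filing deadlines (2000-01-25 to 2000-03-30), pushing the deadline to 2000-07-29.
Filing on 2000-08-08 missed the 2000-07-29 deadline — the action is time-barred.

TIME-BARRED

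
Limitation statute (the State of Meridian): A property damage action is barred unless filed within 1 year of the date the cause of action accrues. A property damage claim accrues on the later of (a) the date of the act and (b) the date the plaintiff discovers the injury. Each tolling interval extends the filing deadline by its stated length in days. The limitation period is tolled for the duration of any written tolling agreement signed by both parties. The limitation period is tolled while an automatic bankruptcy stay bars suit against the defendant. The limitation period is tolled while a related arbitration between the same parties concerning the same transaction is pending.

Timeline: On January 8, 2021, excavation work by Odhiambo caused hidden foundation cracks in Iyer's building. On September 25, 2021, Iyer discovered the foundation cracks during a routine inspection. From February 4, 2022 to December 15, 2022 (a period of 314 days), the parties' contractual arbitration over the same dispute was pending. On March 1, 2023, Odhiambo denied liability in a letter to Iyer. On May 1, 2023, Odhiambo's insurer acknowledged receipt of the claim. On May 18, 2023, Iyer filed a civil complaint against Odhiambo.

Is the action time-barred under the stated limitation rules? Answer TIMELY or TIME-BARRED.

TIMELY

Taking the later of the act (January 8, 2021) and discovery (September 25, 2021), the claim accrued on September 25, 2021.
The untolled deadline — 1 year after September 25, 2021 — is September 25, 2022.
The period was tolled for 314 days by the pending related arbitration (February 4, 2022 to December 15, 2022), pushing the deadline to August 5, 2023.
The other events in the timeline have no effect on the limitation period under the stated rules.
Filing on May 18, 2023 beat the August 5, 2023 deadline — the action is timely.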